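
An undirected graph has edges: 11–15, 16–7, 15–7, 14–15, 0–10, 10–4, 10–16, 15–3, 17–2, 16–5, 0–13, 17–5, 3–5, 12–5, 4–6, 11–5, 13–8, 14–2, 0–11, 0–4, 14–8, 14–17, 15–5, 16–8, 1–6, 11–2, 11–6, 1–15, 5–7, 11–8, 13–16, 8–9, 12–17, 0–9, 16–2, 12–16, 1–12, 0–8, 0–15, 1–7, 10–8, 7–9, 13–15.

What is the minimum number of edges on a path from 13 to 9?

2

Level 0: 13
Level 1: 0, 8, 15, 16
Level 2: 1, 2, 3, 4, 5, 7, 9, 10, 11, 12, 14
Level 3: 6, 17
9 first appears at level 2.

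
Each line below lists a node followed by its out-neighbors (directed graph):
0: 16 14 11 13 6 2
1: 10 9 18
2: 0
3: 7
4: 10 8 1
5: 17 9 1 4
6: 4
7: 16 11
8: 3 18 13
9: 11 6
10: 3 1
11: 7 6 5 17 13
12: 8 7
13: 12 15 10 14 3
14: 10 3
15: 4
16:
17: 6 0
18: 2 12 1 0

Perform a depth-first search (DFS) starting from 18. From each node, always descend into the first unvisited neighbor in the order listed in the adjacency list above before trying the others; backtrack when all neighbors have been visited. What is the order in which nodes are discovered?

18 → 2 → 0 → 16 → 14 → 10 → 3 → 7 → 11 → 6 → 4 → 8 → 13 → 12 → 15 → 1 → 9 → 5 → 17

Visit 18
18 → 2
2 → 0
0 → 16
0 → 14
14 → 10
10 → 3
3 → 7
7 → 11
11 → 6
6 → 4
4 → 8
8 → 13
13 → 12
13 → 15
4 → 1
1 → 9
11 → 5
5 → 17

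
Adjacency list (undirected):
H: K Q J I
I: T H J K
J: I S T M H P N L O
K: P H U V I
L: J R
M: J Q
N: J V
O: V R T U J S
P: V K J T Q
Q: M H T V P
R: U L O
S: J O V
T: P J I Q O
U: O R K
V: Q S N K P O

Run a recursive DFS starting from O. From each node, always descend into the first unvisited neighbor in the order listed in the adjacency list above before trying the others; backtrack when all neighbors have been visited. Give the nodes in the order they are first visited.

O → V → Q → M → J → I → T → P → K → H → U → R → L → S → N

Visit O
O → V
V → Q
Q → M
M → J
J → I
I → T
T → P
P → K
K → H
K → U
U → R
R → L
J → S
J → N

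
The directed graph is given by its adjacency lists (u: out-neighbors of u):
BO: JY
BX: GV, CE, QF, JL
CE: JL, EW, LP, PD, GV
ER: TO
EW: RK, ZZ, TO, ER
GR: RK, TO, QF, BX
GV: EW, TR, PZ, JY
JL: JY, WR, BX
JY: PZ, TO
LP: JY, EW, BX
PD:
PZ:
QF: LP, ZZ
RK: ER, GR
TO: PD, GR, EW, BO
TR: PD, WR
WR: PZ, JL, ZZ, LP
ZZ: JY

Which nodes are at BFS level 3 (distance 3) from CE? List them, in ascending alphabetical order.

BO, GR, QF

Level 0: CE
Level 1: EW, GV, JL, LP, PD
Level 2: BX, ER, JY, PZ, RK, TO, TR, WR, ZZ
Level 3: BO, GR, QF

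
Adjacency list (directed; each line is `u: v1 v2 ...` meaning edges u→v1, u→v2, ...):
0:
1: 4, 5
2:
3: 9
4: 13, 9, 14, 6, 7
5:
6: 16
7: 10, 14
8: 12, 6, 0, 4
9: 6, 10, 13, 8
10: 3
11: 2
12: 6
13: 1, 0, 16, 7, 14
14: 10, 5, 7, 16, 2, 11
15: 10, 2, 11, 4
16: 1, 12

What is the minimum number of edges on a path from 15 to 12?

Level 0: 15
Level 1: 2, 4, 10, 11
Level 2: 3, 6, 7, 9, 13, 14
Level 3: 0, 1, 5, 8, 16
Level 4: 12
12 first appears at level 4.

4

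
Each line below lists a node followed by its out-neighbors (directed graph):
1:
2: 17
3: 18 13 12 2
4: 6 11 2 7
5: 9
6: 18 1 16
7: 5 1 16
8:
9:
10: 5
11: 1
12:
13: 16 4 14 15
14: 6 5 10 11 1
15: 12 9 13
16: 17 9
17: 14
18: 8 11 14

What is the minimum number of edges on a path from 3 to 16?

Level 0: 3
Level 1: 2, 12, 13, 18
Level 2: 4, 8, 11, 14, 15, 16, 17
Level 3: 1, 5, 6, 7, 9, 10
16 first appears at level 2.

2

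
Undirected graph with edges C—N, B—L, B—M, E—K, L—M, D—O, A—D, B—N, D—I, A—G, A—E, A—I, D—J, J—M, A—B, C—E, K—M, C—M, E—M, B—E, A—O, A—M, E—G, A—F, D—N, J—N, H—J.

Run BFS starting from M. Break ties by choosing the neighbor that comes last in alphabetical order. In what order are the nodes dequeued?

M, L, K, J, E, C, B, A, N, H, D, G, O, I, F

Visit M; enqueue L, K, J, E, C, B, A → queue [L, K, J, E, C, B, A]
Visit L → queue [K, J, E, C, B, A]
Visit K → queue [J, E, C, B, A]
Visit J; enqueue N, H, D → queue [E, C, B, A, N, H, D]
Visit E; enqueue G → queue [C, B, A, N, H, D, G]
Visit C → queue [B, A, N, H, D, G]
Visit B → queue [A, N, H, D, G]
Visit A; enqueue O, I, F → queue [N, H, D, G, O, I, F]
Visit N → queue [H, D, G, O, I, F]
Visit H → queue [D, G, O, I, F]
Visit D → queue [G, O, I, F]
Visit G → queue [O, I, F]
Visit O → queue [I, F]
Visit I → queue [F]
Visit F → queue []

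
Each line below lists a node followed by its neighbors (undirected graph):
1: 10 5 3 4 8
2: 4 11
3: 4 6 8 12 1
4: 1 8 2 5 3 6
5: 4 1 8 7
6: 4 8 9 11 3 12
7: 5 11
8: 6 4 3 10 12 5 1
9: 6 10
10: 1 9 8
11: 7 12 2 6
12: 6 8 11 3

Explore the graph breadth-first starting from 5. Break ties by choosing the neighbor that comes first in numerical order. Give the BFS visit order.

5 1 4 7 8 3 10 2 6 11 12 9

Visit 5; enqueue 1, 4, 7, 8 → queue [1, 4, 7, 8]
Visit 1; enqueue 3, 10 → queue [4, 7, 8, 3, 10]
Visit 4; enqueue 2, 6 → queue [7, 8, 3, 10, 2, 6]
Visit 7; enqueue 11 → queue [8, 3, 10, 2, 6, 11]
Visit 8; enqueue 12 → queue [3, 10, 2, 6, 11, 12]
Visit 3 → queue [10, 2, 6, 11, 12]
Visit 10; enqueue 9 → queue [2, 6, 11, 12, 9]
Visit 2 → queue [6, 11, 12, 9]
Visit 6 → queue [11, 12, 9]
Visit 11 → queue [12, 9]
Visit 12 → queue [9]
Visit 9 → queue []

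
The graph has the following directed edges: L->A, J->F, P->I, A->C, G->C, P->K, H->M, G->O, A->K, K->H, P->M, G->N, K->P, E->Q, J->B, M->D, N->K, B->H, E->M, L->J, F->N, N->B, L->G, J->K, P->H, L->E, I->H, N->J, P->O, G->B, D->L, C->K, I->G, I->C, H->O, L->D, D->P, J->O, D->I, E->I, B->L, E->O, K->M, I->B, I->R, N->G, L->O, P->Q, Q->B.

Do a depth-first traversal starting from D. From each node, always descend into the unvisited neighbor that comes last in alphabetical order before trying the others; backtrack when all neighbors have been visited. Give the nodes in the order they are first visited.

Visit D
D → P
P → Q
Q → B
B → L
L → O
L → J
J → K
K → M
K → H
J → F
F → N
N → G
G → C
L → E
E → I
I → R
L → A

D P Q B L O J K M H F N G C E I R A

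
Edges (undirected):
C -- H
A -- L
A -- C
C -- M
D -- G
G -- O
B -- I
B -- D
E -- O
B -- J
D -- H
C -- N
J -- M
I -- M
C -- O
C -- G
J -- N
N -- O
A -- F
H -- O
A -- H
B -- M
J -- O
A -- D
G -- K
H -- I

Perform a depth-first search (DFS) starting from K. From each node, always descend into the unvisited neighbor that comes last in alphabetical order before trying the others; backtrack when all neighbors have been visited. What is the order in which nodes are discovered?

Visit K
K → G
G → O
O → N
N → J
J → M
M → I
I → H
H → D
D → B
D → A
A → L
A → F
A → C
O → E

K, G, O, N, J, M, I, H, D, B, A, L, F, C, E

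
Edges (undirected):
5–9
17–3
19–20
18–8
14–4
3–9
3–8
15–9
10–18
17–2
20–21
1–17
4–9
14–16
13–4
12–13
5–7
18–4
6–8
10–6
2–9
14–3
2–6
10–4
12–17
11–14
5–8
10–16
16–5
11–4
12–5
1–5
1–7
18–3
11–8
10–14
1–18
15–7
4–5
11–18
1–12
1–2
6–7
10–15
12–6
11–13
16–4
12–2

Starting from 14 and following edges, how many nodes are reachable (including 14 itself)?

18

BFS from 14 visits: 14, 3, 4, 10, 11, 16, 8, 9, 17, 18, 5, 13, 6, 15, 2, 1, 12, 7
Reachable nodes: 18 of 21 total.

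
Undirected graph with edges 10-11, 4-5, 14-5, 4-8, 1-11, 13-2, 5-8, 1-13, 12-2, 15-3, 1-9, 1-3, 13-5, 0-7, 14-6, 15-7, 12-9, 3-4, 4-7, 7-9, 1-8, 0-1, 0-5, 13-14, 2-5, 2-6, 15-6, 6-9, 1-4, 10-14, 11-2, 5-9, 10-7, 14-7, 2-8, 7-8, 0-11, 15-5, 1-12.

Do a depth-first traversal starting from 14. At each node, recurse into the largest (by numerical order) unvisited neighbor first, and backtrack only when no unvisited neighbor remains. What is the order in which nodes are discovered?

14, 13, 5, 15, 7, 10, 11, 2, 12, 9, 6, 1, 8, 4, 3, 0

Visit 14
14 → 13
13 → 5
5 → 15
15 → 7
7 → 10
10 → 11
11 → 2
2 → 12
12 → 9
9 → 6
9 → 1
1 → 8
8 → 4
4 → 3
1 → 0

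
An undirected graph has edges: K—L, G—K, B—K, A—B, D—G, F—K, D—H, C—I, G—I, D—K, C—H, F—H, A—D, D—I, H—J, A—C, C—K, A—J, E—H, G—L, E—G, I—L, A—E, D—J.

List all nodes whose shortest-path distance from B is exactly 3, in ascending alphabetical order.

H, I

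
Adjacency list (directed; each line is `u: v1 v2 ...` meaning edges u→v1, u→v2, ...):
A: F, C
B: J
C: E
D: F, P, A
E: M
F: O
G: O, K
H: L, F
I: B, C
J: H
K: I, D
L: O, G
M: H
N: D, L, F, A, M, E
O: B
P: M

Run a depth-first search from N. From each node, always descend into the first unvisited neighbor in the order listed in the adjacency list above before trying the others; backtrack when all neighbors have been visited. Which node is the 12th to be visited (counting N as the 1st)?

C

Visit N
N → D
D → F
F → O
O → B
B → J
J → H
H → L
L → G
G → K
K → I
I → C
C → E
E → M
D → P
D → A

Visit order: N, D, F, O, B, J, H, L, G, K, I, C, E, M, P, A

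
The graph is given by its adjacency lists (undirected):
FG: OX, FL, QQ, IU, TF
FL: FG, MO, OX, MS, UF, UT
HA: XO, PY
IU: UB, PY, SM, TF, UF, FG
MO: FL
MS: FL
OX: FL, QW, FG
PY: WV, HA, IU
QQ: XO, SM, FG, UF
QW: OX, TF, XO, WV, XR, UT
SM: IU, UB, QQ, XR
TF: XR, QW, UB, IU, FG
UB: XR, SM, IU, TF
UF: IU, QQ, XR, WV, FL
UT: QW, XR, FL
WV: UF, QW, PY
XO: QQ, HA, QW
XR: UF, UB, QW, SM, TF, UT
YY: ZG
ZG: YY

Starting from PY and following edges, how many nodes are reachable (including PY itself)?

18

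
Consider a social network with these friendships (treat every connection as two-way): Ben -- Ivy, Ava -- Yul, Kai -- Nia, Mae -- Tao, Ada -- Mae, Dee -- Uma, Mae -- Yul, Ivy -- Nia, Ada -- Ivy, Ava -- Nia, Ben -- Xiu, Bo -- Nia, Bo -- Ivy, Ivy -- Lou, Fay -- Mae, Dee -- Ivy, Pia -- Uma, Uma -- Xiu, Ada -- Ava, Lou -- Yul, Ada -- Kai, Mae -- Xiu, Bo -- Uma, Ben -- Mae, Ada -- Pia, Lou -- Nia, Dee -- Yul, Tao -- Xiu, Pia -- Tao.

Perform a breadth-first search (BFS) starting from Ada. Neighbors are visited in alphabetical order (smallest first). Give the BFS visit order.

Visit Ada; enqueue Ava, Ivy, Kai, Mae, Pia → queue [Ava, Ivy, Kai, Mae, Pia]
Visit Ava; enqueue Nia, Yul → queue [Ivy, Kai, Mae, Pia, Nia, Yul]
Visit Ivy; enqueue Ben, Bo, Dee, Lou → queue [Kai, Mae, Pia, Nia, Yul, Ben, Bo, Dee, Lou]
Visit Kai → queue [Mae, Pia, Nia, Yul, Ben, Bo, Dee, Lou]
Visit Mae; enqueue Fay, Tao, Xiu → queue [Pia, Nia, Yul, Ben, Bo, Dee, Lou, Fay, Tao, Xiu]
Visit Pia; enqueue Uma → queue [Nia, Yul, Ben, Bo, Dee, Lou, Fay, Tao, Xiu, Uma]
Visit Nia → queue [Yul, Ben, Bo, Dee, Lou, Fay, Tao, Xiu, Uma]
Visit Yul → queue [Ben, Bo, Dee, Lou, Fay, Tao, Xiu, Uma]
Visit Ben → queue [Bo, Dee, Lou, Fay, Tao, Xiu, Uma]
Visit Bo → queue [Dee, Lou, Fay, Tao, Xiu, Uma]
Visit Dee → queue [Lou, Fay, Tao, Xiu, Uma]
Visit Lou → queue [Fay, Tao, Xiu, Uma]
Visit Fay → queue [Tao, Xiu, Uma]
Visit Tao → queue [Xiu, Uma]
Visit Xiu → queue [Uma]
Visit Uma → queue []

Ada Ava Ivy Kai Mae Pia Nia Yul Ben Bo Dee Lou Fay Tao Xiu Uma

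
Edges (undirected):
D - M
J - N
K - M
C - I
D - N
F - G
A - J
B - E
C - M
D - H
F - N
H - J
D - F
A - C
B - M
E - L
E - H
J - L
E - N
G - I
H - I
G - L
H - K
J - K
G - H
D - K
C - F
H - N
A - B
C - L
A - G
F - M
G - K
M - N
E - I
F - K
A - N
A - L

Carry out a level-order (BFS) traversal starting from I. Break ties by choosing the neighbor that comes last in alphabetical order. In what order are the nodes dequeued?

I, H, G, E, C, N, K, J, D, L, F, A, B, M

Visit I; enqueue H, G, E, C → queue [H, G, E, C]
Visit H; enqueue N, K, J, D → queue [G, E, C, N, K, J, D]
Visit G; enqueue L, F, A → queue [E, C, N, K, J, D, L, F, A]
Visit E; enqueue B → queue [C, N, K, J, D, L, F, A, B]
Visit C; enqueue M → queue [N, K, J, D, L, F, A, B, M]
Visit N → queue [K, J, D, L, F, A, B, M]
Visit K → queue [J, D, L, F, A, B, M]
Visit J → queue [D, L, F, A, B, M]
Visit D → queue [L, F, A, B, M]
Visit L → queue [F, A, B, M]
Visit F → queue [A, B, M]
Visit A → queue [B, M]
Visit B → queue [M]
Visit M → queue []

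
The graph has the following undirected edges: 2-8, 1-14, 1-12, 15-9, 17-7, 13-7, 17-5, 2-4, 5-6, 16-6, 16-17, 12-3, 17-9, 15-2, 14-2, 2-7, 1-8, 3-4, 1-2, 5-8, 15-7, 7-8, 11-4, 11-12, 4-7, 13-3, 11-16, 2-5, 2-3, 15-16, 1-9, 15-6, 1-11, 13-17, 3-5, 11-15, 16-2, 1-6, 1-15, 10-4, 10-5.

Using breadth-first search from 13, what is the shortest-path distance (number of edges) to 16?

Level 0: 13
Level 1: 3, 7, 17
Level 2: 2, 4, 5, 8, 9, 12, 15, 16
Level 3: 1, 6, 10, 11, 14
16 first appears at level 2.

2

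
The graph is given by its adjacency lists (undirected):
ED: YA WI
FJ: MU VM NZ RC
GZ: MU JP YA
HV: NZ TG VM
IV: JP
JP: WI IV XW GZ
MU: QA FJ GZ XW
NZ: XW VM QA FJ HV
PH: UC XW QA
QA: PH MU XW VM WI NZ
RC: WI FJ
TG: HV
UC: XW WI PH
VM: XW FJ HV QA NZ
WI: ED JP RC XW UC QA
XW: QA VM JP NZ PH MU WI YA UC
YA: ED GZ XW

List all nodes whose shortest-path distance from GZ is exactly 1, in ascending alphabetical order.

JP, MU, YA

Level 0: GZ
Level 1: JP, MU, YA
Level 2: ED, FJ, IV, QA, WI, XW
Level 3: NZ, PH, RC, UC, VM
Level 4: HV
Level 5: TG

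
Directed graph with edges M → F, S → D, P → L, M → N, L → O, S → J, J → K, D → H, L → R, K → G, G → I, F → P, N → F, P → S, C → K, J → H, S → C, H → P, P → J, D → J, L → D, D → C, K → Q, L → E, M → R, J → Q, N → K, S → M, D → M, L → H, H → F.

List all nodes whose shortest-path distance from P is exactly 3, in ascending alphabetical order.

F, G, N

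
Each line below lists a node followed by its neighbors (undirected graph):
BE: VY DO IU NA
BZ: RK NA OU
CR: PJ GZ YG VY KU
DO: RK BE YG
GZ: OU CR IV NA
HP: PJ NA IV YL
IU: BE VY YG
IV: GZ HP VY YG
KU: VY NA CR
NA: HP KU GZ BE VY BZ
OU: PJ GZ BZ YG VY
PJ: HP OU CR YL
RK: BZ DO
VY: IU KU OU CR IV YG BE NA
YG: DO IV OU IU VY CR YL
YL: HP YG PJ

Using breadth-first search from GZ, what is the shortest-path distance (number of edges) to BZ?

2

Level 0: GZ
Level 1: CR, IV, NA, OU
Level 2: BE, BZ, HP, KU, PJ, VY, YG
Level 3: DO, IU, RK, YL
BZ first appears at level 2.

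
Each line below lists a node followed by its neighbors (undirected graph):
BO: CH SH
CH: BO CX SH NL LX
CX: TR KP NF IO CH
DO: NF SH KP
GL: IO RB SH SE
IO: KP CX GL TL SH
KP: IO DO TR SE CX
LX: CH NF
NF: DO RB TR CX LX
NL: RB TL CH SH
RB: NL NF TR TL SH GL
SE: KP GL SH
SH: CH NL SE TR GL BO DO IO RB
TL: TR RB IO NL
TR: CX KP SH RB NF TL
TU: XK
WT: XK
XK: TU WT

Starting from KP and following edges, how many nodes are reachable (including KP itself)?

15

BFS from KP visits: KP, IO, DO, TR, SE, CX, GL, TL, SH, NF, RB, CH, NL, BO, LX
Reachable nodes: 15 of 18 total.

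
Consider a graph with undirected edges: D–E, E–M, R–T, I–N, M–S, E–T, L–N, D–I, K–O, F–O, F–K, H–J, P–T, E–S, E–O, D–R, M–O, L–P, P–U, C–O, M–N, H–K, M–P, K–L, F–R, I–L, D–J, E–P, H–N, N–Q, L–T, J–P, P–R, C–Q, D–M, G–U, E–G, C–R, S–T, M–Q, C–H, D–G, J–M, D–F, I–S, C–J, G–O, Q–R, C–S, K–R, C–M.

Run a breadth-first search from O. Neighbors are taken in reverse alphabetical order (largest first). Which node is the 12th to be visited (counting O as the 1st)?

J

Visit O; enqueue M, K, G, F, E, C → queue [M, K, G, F, E, C]
Visit M; enqueue S, Q, P, N, J, D → queue [K, G, F, E, C, S, Q, P, N, J, D]
Visit K; enqueue R, L, H → queue [G, F, E, C, S, Q, P, N, J, D, R, L, H]
Visit G; enqueue U → queue [F, E, C, S, Q, P, N, J, D, R, L, H, U]
Visit F → queue [E, C, S, Q, P, N, J, D, R, L, H, U]
Visit E; enqueue T → queue [C, S, Q, P, N, J, D, R, L, H, U, T]
Visit C → queue [S, Q, P, N, J, D, R, L, H, U, T]
Visit S; enqueue I → queue [Q, P, N, J, D, R, L, H, U, T, I]
Visit Q → queue [P, N, J, D, R, L, H, U, T, I]
Visit P → queue [N, J, D, R, L, H, U, T, I]
Visit N → queue [J, D, R, L, H, U, T, I]
Visit J → queue [D, R, L, H, U, T, I]
Visit D → queue [R, L, H, U, T, I]
Visit R → queue [L, H, U, T, I]
Visit L → queue [H, U, T, I]
Visit H → queue [U, T, I]
Visit U → queue [T, I]
Visit T → queue [I]
Visit I → queue []

Visit order: O, M, K, G, F, E, C, S, Q, P, N, J, D, R, L, H, U, T, I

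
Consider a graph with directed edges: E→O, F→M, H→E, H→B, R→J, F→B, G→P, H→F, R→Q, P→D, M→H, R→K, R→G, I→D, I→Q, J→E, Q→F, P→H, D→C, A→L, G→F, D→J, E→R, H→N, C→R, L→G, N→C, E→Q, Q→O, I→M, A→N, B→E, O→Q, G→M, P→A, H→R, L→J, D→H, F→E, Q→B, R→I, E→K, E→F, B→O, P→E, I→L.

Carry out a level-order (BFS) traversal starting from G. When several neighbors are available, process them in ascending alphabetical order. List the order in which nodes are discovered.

G -> F -> M -> P -> B -> E -> H -> A -> D -> O -> K -> Q -> R -> N -> L -> C -> J -> I

Visit G; enqueue F, M, P → queue [F, M, P]
Visit F; enqueue B, E → queue [M, P, B, E]
Visit M; enqueue H → queue [P, B, E, H]
Visit P; enqueue A, D → queue [B, E, H, A, D]
Visit B; enqueue O → queue [E, H, A, D, O]
Visit E; enqueue K, Q, R → queue [H, A, D, O, K, Q, R]
Visit H; enqueue N → queue [A, D, O, K, Q, R, N]
Visit A; enqueue L → queue [D, O, K, Q, R, N, L]
Visit D; enqueue C, J → queue [O, K, Q, R, N, L, C, J]
Visit O → queue [K, Q, R, N, L, C, J]
Visit K → queue [Q, R, N, L, C, J]
Visit Q → queue [R, N, L, C, J]
Visit R; enqueue I → queue [N, L, C, J, I]
Visit N → queue [L, C, J, I]
Visit L → queue [C, J, I]
Visit C → queue [J, I]
Visit J → queue [I]
Visit I → queue []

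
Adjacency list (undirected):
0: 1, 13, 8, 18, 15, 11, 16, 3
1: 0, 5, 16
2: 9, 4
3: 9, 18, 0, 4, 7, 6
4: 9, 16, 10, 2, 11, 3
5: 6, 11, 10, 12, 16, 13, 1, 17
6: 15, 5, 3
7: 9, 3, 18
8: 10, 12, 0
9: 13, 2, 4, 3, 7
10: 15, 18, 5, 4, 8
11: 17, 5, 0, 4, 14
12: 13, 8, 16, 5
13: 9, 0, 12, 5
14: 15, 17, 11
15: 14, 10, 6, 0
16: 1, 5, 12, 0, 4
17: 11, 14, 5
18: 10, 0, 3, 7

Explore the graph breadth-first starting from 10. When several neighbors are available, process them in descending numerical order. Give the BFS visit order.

10, 18, 15, 8, 5, 4, 7, 3, 0, 14, 6, 12, 17, 16, 13, 11, 1, 9, 2

Visit 10; enqueue 18, 15, 8, 5, 4 → queue [18, 15, 8, 5, 4]
Visit 18; enqueue 7, 3, 0 → queue [15, 8, 5, 4, 7, 3, 0]
Visit 15; enqueue 14, 6 → queue [8, 5, 4, 7, 3, 0, 14, 6]
Visit 8; enqueue 12 → queue [5, 4, 7, 3, 0, 14, 6, 12]
Visit 5; enqueue 17, 16, 13, 11, 1 → queue [4, 7, 3, 0, 14, 6, 12, 17, 16, 13, 11, 1]
Visit 4; enqueue 9, 2 → queue [7, 3, 0, 14, 6, 12, 17, 16, 13, 11, 1, 9, 2]
Visit 7 → queue [3, 0, 14, 6, 12, 17, 16, 13, 11, 1, 9, 2]
Visit 3 → queue [0, 14, 6, 12, 17, 16, 13, 11, 1, 9, 2]
Visit 0 → queue [14, 6, 12, 17, 16, 13, 11, 1, 9, 2]
Visit 14 → queue [6, 12, 17, 16, 13, 11, 1, 9, 2]
Visit 6 → queue [12, 17, 16, 13, 11, 1, 9, 2]
Visit 12 → queue [17, 16, 13, 11, 1, 9, 2]
Visit 17 → queue [16, 13, 11, 1, 9, 2]
Visit 16 → queue [13, 11, 1, 9, 2]
Visit 13 → queue [11, 1, 9, 2]
Visit 11 → queue [1, 9, 2]
Visit 1 → queue [9, 2]
Visit 9 → queue [2]
Visit 2 → queue []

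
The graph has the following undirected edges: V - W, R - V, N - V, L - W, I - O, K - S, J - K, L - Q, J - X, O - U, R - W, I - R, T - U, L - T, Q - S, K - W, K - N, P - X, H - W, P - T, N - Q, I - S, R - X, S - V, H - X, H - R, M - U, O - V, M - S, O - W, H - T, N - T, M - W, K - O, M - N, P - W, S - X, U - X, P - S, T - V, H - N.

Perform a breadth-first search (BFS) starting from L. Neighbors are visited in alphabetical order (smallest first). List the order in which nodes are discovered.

L Q T W N S H P U V K M O R I X J

Visit L; enqueue Q, T, W → queue [Q, T, W]
Visit Q; enqueue N, S → queue [T, W, N, S]
Visit T; enqueue H, P, U, V → queue [W, N, S, H, P, U, V]
Visit W; enqueue K, M, O, R → queue [N, S, H, P, U, V, K, M, O, R]
Visit N → queue [S, H, P, U, V, K, M, O, R]
Visit S; enqueue I, X → queue [H, P, U, V, K, M, O, R, I, X]
Visit H → queue [P, U, V, K, M, O, R, I, X]
Visit P → queue [U, V, K, M, O, R, I, X]
Visit U → queue [V, K, M, O, R, I, X]
Visit V → queue [K, M, O, R, I, X]
Visit K; enqueue J → queue [M, O, R, I, X, J]
Visit M → queue [O, R, I, X, J]
Visit O → queue [R, I, X, J]
Visit R → queue [I, X, J]
Visit I → queue [X, J]
Visit X → queue [J]
Visit J → queue []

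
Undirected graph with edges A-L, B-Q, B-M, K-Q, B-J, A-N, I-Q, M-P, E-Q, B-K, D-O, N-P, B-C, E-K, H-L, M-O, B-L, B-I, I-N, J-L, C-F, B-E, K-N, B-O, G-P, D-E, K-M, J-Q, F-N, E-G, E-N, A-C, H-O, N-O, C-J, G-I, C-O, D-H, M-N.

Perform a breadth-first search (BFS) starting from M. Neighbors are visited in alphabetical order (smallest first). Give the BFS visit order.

M → B → K → N → O → P → C → E → I → J → L → Q → A → F → D → H → G

Visit M; enqueue B, K, N, O, P → queue [B, K, N, O, P]
Visit B; enqueue C, E, I, J, L, Q → queue [K, N, O, P, C, E, I, J, L, Q]
Visit K → queue [N, O, P, C, E, I, J, L, Q]
Visit N; enqueue A, F → queue [O, P, C, E, I, J, L, Q, A, F]
Visit O; enqueue D, H → queue [P, C, E, I, J, L, Q, A, F, D, H]
Visit P; enqueue G → queue [C, E, I, J, L, Q, A, F, D, H, G]
Visit C → queue [E, I, J, L, Q, A, F, D, H, G]
Visit E → queue [I, J, L, Q, A, F, D, H, G]
Visit I → queue [J, L, Q, A, F, D, H, G]
Visit J → queue [L, Q, A, F, D, H, G]
Visit L → queue [Q, A, F, D, H, G]
Visit Q → queue [A, F, D, H, G]
Visit A → queue [F, D, H, G]
Visit F → queue [D, H, G]
Visit D → queue [H, G]
Visit H → queue [G]
Visit G → queue []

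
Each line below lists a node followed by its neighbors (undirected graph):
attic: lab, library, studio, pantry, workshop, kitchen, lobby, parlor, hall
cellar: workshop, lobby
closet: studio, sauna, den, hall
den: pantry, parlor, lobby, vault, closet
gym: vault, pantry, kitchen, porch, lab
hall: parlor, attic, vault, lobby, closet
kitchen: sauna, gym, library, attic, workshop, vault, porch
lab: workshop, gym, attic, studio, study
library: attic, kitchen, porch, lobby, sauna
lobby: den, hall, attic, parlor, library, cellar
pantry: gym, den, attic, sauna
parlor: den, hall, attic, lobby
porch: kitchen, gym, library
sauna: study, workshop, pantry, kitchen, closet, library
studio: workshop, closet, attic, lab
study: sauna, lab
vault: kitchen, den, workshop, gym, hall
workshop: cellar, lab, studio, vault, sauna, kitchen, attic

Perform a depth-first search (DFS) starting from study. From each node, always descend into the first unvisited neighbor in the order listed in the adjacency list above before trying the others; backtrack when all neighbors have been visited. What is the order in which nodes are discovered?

Visit study
study → sauna
sauna → workshop
workshop → cellar
cellar → lobby
lobby → den
den → pantry
pantry → gym
gym → vault
vault → kitchen
kitchen → library
library → attic
attic → lab
lab → studio
studio → closet
closet → hall
hall → parlor
library → porch

study, sauna, workshop, cellar, lobby, den, pantry, gym, vault, kitchen, library, attic, lab, studio, closet, hall, parlor, porch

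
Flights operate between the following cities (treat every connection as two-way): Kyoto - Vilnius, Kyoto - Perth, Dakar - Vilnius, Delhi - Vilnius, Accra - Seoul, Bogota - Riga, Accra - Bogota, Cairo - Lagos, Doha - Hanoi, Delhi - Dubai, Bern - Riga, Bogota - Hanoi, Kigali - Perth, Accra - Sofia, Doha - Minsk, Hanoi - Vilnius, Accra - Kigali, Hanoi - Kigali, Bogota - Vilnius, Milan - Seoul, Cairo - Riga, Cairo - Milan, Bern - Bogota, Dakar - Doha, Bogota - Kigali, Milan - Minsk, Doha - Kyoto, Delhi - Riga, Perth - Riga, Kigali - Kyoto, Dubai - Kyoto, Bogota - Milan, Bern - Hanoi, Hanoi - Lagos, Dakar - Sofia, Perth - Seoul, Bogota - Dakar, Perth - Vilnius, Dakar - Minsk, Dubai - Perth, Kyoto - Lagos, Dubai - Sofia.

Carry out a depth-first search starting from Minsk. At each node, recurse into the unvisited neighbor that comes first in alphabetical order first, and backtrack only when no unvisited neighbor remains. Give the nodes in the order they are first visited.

Visit Minsk
Minsk → Dakar
Dakar → Bogota
Bogota → Accra
Accra → Kigali
Kigali → Hanoi
Hanoi → Bern
Bern → Riga
Riga → Cairo
Cairo → Lagos
Lagos → Kyoto
Kyoto → Doha
Kyoto → Dubai
Dubai → Delhi
Delhi → Vilnius
Vilnius → Perth
Perth → Seoul
Seoul → Milan
Dubai → Sofia

Minsk, Dakar, Bogota, Accra, Kigali, Hanoi, Bern, Riga, Cairo, Lagos, Kyoto, Doha, Dubai, Delhi, Vilnius, Perth, Seoul, Milan, Sofia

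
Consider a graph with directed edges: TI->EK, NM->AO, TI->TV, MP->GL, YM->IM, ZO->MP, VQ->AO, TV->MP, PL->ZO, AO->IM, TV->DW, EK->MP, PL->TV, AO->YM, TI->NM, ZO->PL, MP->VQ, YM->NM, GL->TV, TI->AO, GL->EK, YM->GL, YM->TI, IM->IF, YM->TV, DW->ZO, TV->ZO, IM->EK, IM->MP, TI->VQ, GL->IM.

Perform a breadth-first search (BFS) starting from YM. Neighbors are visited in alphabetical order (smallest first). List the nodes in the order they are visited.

YM GL IM NM TI TV EK IF MP AO VQ DW ZO PL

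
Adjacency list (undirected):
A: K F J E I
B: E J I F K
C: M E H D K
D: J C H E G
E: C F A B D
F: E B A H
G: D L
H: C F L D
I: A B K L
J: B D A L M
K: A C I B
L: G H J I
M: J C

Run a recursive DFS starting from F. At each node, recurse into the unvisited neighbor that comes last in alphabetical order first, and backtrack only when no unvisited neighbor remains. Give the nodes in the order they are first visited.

F → H → L → J → M → C → K → I → B → E → D → G → A

Visit F
F → H
H → L
L → J
J → M
M → C
C → K
K → I
I → B
B → E
E → D
D → G
E → A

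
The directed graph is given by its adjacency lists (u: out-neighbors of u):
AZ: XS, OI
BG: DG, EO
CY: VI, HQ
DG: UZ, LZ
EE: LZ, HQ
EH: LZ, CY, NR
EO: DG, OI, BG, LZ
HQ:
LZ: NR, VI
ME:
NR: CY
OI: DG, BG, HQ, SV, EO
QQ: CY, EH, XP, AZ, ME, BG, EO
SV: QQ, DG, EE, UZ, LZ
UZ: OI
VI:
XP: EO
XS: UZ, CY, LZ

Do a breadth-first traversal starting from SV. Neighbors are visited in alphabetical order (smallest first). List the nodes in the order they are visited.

SV, DG, EE, LZ, QQ, UZ, HQ, NR, VI, AZ, BG, CY, EH, EO, ME, XP, OI, XS

Visit SV; enqueue DG, EE, LZ, QQ, UZ → queue [DG, EE, LZ, QQ, UZ]
Visit DG → queue [EE, LZ, QQ, UZ]
Visit EE; enqueue HQ → queue [LZ, QQ, UZ, HQ]
Visit LZ; enqueue NR, VI → queue [QQ, UZ, HQ, NR, VI]
Visit QQ; enqueue AZ, BG, CY, EH, EO, ME, XP → queue [UZ, HQ, NR, VI, AZ, BG, CY, EH, EO, ME, XP]
Visit UZ; enqueue OI → queue [HQ, NR, VI, AZ, BG, CY, EH, EO, ME, XP, OI]
Visit HQ → queue [NR, VI, AZ, BG, CY, EH, EO, ME, XP, OI]
Visit NR → queue [VI, AZ, BG, CY, EH, EO, ME, XP, OI]
Visit VI → queue [AZ, BG, CY, EH, EO, ME, XP, OI]
Visit AZ; enqueue XS → queue [BG, CY, EH, EO, ME, XP, OI, XS]
Visit BG → queue [CY, EH, EO, ME, XP, OI, XS]
Visit CY → queue [EH, EO, ME, XP, OI, XS]
Visit EH → queue [EO, ME, XP, OI, XS]
Visit EO → queue [ME, XP, OI, XS]
Visit ME → queue [XP, OI, XS]
Visit XP → queue [OI, XS]
Visit OI → queue [XS]
Visit XS → queue []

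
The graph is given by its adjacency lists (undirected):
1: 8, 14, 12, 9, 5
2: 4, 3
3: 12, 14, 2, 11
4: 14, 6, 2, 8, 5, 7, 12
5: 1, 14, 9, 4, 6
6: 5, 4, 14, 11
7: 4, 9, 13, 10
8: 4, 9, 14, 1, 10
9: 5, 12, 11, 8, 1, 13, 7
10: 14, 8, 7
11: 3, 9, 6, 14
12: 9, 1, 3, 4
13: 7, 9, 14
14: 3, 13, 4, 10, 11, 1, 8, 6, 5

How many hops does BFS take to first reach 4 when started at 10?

Level 0: 10
Level 1: 7, 8, 14
Level 2: 1, 3, 4, 5, 6, 9, 11, 13
Level 3: 2, 12
4 first appears at level 2.

2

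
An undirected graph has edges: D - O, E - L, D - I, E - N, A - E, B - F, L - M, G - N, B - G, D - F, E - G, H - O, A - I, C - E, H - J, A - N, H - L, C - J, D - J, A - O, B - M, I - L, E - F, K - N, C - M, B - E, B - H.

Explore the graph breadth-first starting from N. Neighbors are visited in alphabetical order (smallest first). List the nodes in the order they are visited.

Visit N; enqueue A, E, G, K → queue [A, E, G, K]
Visit A; enqueue I, O → queue [E, G, K, I, O]
Visit E; enqueue B, C, F, L → queue [G, K, I, O, B, C, F, L]
Visit G → queue [K, I, O, B, C, F, L]
Visit K → queue [I, O, B, C, F, L]
Visit I; enqueue D → queue [O, B, C, F, L, D]
Visit O; enqueue H → queue [B, C, F, L, D, H]
Visit B; enqueue M → queue [C, F, L, D, H, M]
Visit C; enqueue J → queue [F, L, D, H, M, J]
Visit F → queue [L, D, H, M, J]
Visit L → queue [D, H, M, J]
Visit D → queue [H, M, J]
Visit H → queue [M, J]
Visit M → queue [J]
Visit J → queue []

N, A, E, G, K, I, O, B, C, F, L, D, H, M, J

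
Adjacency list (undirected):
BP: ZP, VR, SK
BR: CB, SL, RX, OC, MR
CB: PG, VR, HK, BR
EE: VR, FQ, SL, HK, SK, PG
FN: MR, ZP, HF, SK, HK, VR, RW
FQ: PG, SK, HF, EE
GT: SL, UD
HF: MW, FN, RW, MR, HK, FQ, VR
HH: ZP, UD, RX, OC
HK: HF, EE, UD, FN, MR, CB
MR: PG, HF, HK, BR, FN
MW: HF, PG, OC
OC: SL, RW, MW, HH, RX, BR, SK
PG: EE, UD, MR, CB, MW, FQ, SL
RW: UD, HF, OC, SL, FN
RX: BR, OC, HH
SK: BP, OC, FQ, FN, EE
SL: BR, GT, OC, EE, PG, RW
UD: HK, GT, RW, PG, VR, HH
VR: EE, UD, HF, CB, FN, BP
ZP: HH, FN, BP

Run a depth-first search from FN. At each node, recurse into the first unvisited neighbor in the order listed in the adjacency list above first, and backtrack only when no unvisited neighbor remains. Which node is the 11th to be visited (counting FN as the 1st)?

Visit FN
FN → MR
MR → PG
PG → EE
EE → VR
VR → UD
UD → HK
HK → HF
HF → MW
MW → OC
OC → SL
SL → BR
BR → CB
BR → RX
RX → HH
HH → ZP
ZP → BP
BP → SK
SK → FQ
SL → GT
SL → RW

Visit order: FN, MR, PG, EE, VR, UD, HK, HF, MW, OC, SL, BR, CB, RX, HH, ZP, BP, SK, FQ, GT, RW

SL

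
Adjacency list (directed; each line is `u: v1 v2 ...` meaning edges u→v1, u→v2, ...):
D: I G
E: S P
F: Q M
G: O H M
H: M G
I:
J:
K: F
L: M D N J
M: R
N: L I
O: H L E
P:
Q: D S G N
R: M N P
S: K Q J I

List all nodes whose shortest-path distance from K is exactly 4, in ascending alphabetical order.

H, I, J, L, O, P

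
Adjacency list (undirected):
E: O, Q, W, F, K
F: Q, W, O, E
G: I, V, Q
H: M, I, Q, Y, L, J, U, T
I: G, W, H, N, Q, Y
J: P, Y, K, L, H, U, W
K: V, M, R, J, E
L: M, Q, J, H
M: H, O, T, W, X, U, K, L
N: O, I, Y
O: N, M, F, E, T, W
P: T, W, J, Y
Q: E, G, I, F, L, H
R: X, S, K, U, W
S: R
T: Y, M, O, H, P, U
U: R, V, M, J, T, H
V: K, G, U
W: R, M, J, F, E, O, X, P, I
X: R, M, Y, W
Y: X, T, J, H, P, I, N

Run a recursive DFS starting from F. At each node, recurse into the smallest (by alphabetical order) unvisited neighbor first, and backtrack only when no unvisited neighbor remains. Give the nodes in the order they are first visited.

F, E, K, J, H, I, G, Q, L, M, O, N, Y, P, T, U, R, S, W, X, V

Visit F
F → E
E → K
K → J
J → H
H → I
I → G
G → Q
Q → L
L → M
M → O
O → N
N → Y
Y → P
P → T
T → U
U → R
R → S
R → W
W → X
U → V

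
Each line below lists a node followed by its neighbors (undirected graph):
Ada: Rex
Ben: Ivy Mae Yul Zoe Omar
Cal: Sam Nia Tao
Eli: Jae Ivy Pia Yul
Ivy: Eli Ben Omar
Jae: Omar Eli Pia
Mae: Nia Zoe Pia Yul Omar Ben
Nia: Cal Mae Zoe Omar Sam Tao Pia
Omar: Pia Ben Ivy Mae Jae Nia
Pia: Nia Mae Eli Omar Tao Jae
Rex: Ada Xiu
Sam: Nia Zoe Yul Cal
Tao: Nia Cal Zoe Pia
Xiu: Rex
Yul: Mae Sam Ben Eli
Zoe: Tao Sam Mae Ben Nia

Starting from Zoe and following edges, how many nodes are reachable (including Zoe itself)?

13

BFS from Zoe visits: Zoe, Ben, Mae, Nia, Sam, Tao, Ivy, Omar, Yul, Pia, Cal, Eli, Jae
Reachable nodes: 13 of 16 total.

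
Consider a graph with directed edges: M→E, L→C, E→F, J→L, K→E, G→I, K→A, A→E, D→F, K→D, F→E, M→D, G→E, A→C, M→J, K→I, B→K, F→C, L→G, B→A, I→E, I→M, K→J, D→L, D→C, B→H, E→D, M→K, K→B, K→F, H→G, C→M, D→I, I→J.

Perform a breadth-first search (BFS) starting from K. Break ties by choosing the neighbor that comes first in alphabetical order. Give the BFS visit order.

Visit K; enqueue A, B, D, E, F, I, J → queue [A, B, D, E, F, I, J]
Visit A; enqueue C → queue [B, D, E, F, I, J, C]
Visit B; enqueue H → queue [D, E, F, I, J, C, H]
Visit D; enqueue L → queue [E, F, I, J, C, H, L]
Visit E → queue [F, I, J, C, H, L]
Visit F → queue [I, J, C, H, L]
Visit I; enqueue M → queue [J, C, H, L, M]
Visit J → queue [C, H, L, M]
Visit C → queue [H, L, M]
Visit H; enqueue G → queue [L, M, G]
Visit L → queue [M, G]
Visit M → queue [G]
Visit G → queue []

K A B D E F I J C H L M G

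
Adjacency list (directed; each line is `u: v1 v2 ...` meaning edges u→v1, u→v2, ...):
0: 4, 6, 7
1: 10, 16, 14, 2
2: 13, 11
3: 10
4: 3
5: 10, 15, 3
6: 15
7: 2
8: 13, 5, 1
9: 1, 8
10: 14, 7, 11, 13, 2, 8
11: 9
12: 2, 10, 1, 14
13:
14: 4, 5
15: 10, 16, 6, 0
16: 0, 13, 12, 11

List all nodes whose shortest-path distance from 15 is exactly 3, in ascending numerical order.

Level 0: 15
Level 1: 0, 6, 10, 16
Level 2: 2, 4, 7, 8, 11, 12, 13, 14
Level 3: 1, 3, 5, 9

1, 3, 5, 9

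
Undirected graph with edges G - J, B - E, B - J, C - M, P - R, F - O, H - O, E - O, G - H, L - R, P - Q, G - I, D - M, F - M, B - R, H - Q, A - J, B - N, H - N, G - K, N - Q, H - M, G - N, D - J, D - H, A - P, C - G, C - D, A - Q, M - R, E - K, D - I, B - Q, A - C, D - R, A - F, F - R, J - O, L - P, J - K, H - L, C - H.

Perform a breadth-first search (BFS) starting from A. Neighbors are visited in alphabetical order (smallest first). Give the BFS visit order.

A, C, F, J, P, Q, D, G, H, M, O, R, B, K, L, N, I, E

Visit A; enqueue C, F, J, P, Q → queue [C, F, J, P, Q]
Visit C; enqueue D, G, H, M → queue [F, J, P, Q, D, G, H, M]
Visit F; enqueue O, R → queue [J, P, Q, D, G, H, M, O, R]
Visit J; enqueue B, K → queue [P, Q, D, G, H, M, O, R, B, K]
Visit P; enqueue L → queue [Q, D, G, H, M, O, R, B, K, L]
Visit Q; enqueue N → queue [D, G, H, M, O, R, B, K, L, N]
Visit D; enqueue I → queue [G, H, M, O, R, B, K, L, N, I]
Visit G → queue [H, M, O, R, B, K, L, N, I]
Visit H → queue [M, O, R, B, K, L, N, I]
Visit M → queue [O, R, B, K, L, N, I]
Visit O; enqueue E → queue [R, B, K, L, N, I, E]
Visit R → queue [B, K, L, N, I, E]
Visit B → queue [K, L, N, I, E]
Visit K → queue [L, N, I, E]
Visit L → queue [N, I, E]
Visit N → queue [I, E]
Visit I → queue [E]
Visit E → queue []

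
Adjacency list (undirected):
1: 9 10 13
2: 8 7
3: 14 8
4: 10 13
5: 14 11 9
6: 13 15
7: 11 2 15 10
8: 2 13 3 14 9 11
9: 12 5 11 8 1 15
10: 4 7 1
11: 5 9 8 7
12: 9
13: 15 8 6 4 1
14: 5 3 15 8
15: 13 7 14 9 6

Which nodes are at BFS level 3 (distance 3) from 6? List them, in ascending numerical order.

2, 3, 5, 10, 11, 12

Level 0: 6
Level 1: 13, 15
Level 2: 1, 4, 7, 8, 9, 14
Level 3: 2, 3, 5, 10, 11, 12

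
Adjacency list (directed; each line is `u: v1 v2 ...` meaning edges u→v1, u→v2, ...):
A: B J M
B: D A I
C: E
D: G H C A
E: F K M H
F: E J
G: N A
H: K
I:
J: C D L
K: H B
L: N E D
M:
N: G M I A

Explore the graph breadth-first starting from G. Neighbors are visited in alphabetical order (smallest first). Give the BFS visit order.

G, A, N, B, J, M, I, D, C, L, H, E, K, F

Visit G; enqueue A, N → queue [A, N]
Visit A; enqueue B, J, M → queue [N, B, J, M]
Visit N; enqueue I → queue [B, J, M, I]
Visit B; enqueue D → queue [J, M, I, D]
Visit J; enqueue C, L → queue [M, I, D, C, L]
Visit M → queue [I, D, C, L]
Visit I → queue [D, C, L]
Visit D; enqueue H → queue [C, L, H]
Visit C; enqueue E → queue [L, H, E]
Visit L → queue [H, E]
Visit H; enqueue K → queue [E, K]
Visit E; enqueue F → queue [K, F]
Visit K → queue [F]
Visit F → queue []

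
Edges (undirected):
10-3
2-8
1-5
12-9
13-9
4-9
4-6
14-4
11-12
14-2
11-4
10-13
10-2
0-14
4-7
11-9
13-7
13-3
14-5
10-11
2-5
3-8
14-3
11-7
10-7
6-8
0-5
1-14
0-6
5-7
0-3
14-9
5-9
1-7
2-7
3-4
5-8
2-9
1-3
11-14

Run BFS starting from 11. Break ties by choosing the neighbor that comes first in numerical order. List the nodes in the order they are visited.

Visit 11; enqueue 4, 7, 9, 10, 12, 14 → queue [4, 7, 9, 10, 12, 14]
Visit 4; enqueue 3, 6 → queue [7, 9, 10, 12, 14, 3, 6]
Visit 7; enqueue 1, 2, 5, 13 → queue [9, 10, 12, 14, 3, 6, 1, 2, 5, 13]
Visit 9 → queue [10, 12, 14, 3, 6, 1, 2, 5, 13]
Visit 10 → queue [12, 14, 3, 6, 1, 2, 5, 13]
Visit 12 → queue [14, 3, 6, 1, 2, 5, 13]
Visit 14; enqueue 0 → queue [3, 6, 1, 2, 5, 13, 0]
Visit 3; enqueue 8 → queue [6, 1, 2, 5, 13, 0, 8]
Visit 6 → queue [1, 2, 5, 13, 0, 8]
Visit 1 → queue [2, 5, 13, 0, 8]
Visit 2 → queue [5, 13, 0, 8]
Visit 5 → queue [13, 0, 8]
Visit 13 → queue [0, 8]
Visit 0 → queue [8]
Visit 8 → queue []

11, 4, 7, 9, 10, 12, 14, 3, 6, 1, 2, 5, 13, 0, 8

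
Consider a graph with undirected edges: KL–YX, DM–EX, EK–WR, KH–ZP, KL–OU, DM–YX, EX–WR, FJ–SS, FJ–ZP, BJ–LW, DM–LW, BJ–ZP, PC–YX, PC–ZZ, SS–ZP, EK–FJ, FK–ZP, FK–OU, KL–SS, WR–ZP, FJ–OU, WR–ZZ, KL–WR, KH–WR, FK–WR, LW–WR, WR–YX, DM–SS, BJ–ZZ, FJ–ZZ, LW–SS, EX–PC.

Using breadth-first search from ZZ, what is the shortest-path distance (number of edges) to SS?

2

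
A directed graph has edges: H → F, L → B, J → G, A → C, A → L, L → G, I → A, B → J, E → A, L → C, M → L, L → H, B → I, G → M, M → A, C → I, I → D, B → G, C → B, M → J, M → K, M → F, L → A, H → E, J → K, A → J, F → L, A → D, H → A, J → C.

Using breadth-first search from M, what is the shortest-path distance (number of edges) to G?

Level 0: M
Level 1: A, F, J, K, L
Level 2: B, C, D, G, H
Level 3: E, I
G first appears at level 2.

2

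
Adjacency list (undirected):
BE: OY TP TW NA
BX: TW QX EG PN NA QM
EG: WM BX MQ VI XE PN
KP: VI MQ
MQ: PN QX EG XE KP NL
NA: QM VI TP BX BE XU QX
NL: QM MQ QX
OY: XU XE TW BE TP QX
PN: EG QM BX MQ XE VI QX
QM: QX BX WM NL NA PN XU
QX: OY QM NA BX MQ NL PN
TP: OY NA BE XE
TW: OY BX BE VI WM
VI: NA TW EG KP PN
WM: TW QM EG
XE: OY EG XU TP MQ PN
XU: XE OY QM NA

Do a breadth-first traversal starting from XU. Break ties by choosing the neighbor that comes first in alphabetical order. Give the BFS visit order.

XU, NA, OY, QM, XE, BE, BX, QX, TP, VI, TW, NL, PN, WM, EG, MQ, KP

Visit XU; enqueue NA, OY, QM, XE → queue [NA, OY, QM, XE]
Visit NA; enqueue BE, BX, QX, TP, VI → queue [OY, QM, XE, BE, BX, QX, TP, VI]
Visit OY; enqueue TW → queue [QM, XE, BE, BX, QX, TP, VI, TW]
Visit QM; enqueue NL, PN, WM → queue [XE, BE, BX, QX, TP, VI, TW, NL, PN, WM]
Visit XE; enqueue EG, MQ → queue [BE, BX, QX, TP, VI, TW, NL, PN, WM, EG, MQ]
Visit BE → queue [BX, QX, TP, VI, TW, NL, PN, WM, EG, MQ]
Visit BX → queue [QX, TP, VI, TW, NL, PN, WM, EG, MQ]
Visit QX → queue [TP, VI, TW, NL, PN, WM, EG, MQ]
Visit TP → queue [VI, TW, NL, PN, WM, EG, MQ]
Visit VI; enqueue KP → queue [TW, NL, PN, WM, EG, MQ, KP]
Visit TW → queue [NL, PN, WM, EG, MQ, KP]
Visit NL → queue [PN, WM, EG, MQ, KP]
Visit PN → queue [WM, EG, MQ, KP]
Visit WM → queue [EG, MQ, KP]
Visit EG → queue [MQ, KP]
Visit MQ → queue [KP]
Visit KP → queue []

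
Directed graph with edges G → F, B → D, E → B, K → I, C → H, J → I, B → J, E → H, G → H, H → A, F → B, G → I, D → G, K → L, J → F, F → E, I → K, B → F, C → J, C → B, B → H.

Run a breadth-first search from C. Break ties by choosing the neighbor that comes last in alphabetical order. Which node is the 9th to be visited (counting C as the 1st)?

K

Visit C; enqueue J, H, B → queue [J, H, B]
Visit J; enqueue I, F → queue [H, B, I, F]
Visit H; enqueue A → queue [B, I, F, A]
Visit B; enqueue D → queue [I, F, A, D]
Visit I; enqueue K → queue [F, A, D, K]
Visit F; enqueue E → queue [A, D, K, E]
Visit A → queue [D, K, E]
Visit D; enqueue G → queue [K, E, G]
Visit K; enqueue L → queue [E, G, L]
Visit E → queue [G, L]
Visit G → queue [L]
Visit L → queue []

Visit order: C, J, H, B, I, F, A, D, K, E, G, L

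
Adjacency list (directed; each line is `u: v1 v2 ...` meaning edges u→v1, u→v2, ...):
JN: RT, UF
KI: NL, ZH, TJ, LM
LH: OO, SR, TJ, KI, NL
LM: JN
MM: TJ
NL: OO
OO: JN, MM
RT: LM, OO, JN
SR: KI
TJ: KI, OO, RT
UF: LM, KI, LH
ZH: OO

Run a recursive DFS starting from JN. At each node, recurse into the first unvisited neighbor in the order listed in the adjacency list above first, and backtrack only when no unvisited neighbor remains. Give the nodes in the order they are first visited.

JN RT LM OO MM TJ KI NL ZH UF LH SR

Visit JN
JN → RT
RT → LM
RT → OO
OO → MM
MM → TJ
TJ → KI
KI → NL
KI → ZH
JN → UF
UF → LH
LH → SR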